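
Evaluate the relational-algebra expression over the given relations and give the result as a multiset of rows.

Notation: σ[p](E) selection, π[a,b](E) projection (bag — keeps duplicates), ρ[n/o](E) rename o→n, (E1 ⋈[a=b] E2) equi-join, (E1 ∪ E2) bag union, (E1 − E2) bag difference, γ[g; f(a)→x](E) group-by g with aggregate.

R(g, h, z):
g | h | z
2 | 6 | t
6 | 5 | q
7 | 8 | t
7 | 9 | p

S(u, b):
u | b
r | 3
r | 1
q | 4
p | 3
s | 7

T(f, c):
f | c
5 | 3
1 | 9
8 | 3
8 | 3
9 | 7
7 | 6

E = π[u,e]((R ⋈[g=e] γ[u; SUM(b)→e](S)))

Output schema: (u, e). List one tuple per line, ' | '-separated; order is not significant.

Stepwise |·|:
  R → 4
  S → 5
  γ[u; SUM(b)→e](S) → 4
  (R ⋈[g=e] γ[u; SUM(b)→e](S)) → 2
  π[u,e]((R ⋈[g=e] γ[u; SUM(b)→e](S))) → 2

== RESULT ==
u | e
s | 7
s | 7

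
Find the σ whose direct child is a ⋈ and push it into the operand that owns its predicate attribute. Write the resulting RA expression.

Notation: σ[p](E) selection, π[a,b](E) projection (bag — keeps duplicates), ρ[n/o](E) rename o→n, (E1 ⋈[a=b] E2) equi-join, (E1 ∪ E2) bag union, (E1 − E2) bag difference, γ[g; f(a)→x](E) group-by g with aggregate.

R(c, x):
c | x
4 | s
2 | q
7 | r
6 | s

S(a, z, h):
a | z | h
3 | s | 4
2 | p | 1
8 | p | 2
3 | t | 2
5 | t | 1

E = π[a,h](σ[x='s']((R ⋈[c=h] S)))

σ filters on x, owned by the left side.
E' = π[a,h]((σ[x='s'](R) ⋈[c=h] S))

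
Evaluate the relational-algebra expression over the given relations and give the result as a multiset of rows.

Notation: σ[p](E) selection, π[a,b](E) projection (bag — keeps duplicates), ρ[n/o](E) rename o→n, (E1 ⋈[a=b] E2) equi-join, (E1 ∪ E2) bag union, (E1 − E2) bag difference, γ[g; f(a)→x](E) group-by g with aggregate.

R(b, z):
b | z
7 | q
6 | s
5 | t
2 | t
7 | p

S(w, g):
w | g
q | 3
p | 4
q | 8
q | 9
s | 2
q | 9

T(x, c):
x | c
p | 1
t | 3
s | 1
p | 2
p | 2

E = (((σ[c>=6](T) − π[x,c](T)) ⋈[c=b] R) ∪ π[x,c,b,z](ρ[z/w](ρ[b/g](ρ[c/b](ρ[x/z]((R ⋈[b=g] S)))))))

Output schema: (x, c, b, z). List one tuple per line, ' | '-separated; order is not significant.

Row counts bottom-up:
  T → 5
  σ[c>=6](T) → 0
  T → 5
  π[x,c](T) → 5
  (σ[c>=6](T) − π[x,c](T)) → 0
  R → 5
  ((σ[c>=6](T) − π[x,c](T)) ⋈[c=b] R) → 0
  R → 5
  S → 6
  (R ⋈[b=g] S) → 1
  ρ[x/z]((R ⋈[b=g] S)) → 1
  ρ[c/b](ρ[x/z]((R ⋈[b=g] S))) → 1
  ρ[b/g](ρ[c/b](ρ[x/z]((R ⋈[b=g] S)))) → 1
  ρ[z/w](ρ[b/g](ρ[c/b](ρ[x/z]((R ⋈[b=g] S))))) → 1
  π[x,c,b,z](ρ[z/w](ρ[b/g](ρ[c/b](ρ[x/z]((R ⋈[b=g] S)))))) → 1
  (((σ[c>=6](T) − π[x,c](T)) ⋈[c=b] R) ∪ π[x,c,b,z](ρ[z/w](ρ[b/g](ρ[c/b](ρ[x/z]((R ⋈[b=g] S))))))) → 1

== RESULT ==
x | c | b | z
t | 2 | 2 | s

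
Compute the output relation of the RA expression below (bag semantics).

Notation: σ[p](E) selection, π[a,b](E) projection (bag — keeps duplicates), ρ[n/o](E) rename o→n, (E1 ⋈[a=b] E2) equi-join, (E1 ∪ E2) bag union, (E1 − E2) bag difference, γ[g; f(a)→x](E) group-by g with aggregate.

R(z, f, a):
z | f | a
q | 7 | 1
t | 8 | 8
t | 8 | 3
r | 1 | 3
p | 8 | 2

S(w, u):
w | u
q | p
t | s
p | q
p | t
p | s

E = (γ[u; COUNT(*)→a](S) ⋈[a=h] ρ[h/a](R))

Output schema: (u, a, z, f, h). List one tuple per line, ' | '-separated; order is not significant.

Stepwise |·|:
  S → 5
  γ[u; COUNT(*)→a](S) → 4
  R → 5
  ρ[h/a](R) → 5
  (γ[u; COUNT(*)→a](S) ⋈[a=h] ρ[h/a](R)) → 4

== RESULT ==
u | a | z | f | h
p | 1 | q | 7 | 1
q | 1 | q | 7 | 1
s | 2 | p | 8 | 2
t | 1 | q | 7 | 1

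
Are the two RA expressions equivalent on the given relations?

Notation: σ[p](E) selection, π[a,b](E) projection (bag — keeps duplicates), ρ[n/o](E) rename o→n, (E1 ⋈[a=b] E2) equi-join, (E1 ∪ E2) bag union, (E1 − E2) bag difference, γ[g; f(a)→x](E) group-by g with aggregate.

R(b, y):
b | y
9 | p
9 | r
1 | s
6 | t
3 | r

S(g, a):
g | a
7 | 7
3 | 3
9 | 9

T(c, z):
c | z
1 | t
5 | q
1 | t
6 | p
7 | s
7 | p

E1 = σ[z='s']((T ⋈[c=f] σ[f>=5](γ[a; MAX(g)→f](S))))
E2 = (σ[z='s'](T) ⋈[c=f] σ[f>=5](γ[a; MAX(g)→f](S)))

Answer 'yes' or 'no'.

E1 row counts bottom-up:
  T → 6
  S → 3
  γ[a; MAX(g)→f](S) → 3
  σ[f>=5](γ[a; MAX(g)→f](S)) → 2
  (T ⋈[c=f] σ[f>=5](γ[a; MAX(g)→f](S))) → 2
  σ[z='s']((T ⋈[c=f] σ[f>=5](γ[a; MAX(g)→f](S)))) → 1
E2 row counts bottom-up:
  T → 6
  σ[z='s'](T) → 1
  S → 3
  γ[a; MAX(g)→f](S) → 3
  σ[f>=5](γ[a; MAX(g)→f](S)) → 2
  (σ[z='s'](T) ⋈[c=f] σ[f>=5](γ[a; MAX(g)→f](S))) → 1

E1 and E2 produce the same multiset:
c | z | a | f
7 | s | 7 | 7

yes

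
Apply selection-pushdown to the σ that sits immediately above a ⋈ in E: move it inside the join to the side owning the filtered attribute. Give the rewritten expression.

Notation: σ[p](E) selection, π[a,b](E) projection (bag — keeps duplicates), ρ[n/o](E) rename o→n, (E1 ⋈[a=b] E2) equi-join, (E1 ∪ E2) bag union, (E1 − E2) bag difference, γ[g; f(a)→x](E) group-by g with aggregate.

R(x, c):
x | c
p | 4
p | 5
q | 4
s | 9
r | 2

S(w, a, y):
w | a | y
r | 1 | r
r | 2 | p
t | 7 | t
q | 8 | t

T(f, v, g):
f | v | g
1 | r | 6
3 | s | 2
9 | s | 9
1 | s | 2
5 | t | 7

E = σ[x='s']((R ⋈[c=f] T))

σ filters on x, owned by the left side.
E' = (σ[x='s'](R) ⋈[c=f] T)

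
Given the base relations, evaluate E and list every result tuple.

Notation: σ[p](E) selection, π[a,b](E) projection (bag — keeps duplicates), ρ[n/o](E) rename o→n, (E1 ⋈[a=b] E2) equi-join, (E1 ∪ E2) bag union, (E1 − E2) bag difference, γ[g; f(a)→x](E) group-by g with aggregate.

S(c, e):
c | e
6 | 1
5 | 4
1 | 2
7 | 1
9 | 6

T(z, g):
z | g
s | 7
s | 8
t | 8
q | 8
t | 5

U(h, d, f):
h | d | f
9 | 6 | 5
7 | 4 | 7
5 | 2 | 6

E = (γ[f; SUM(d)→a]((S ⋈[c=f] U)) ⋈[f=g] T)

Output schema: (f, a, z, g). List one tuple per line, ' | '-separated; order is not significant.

Row counts bottom-up:
  S → 5
  U → 3
  (S ⋈[c=f] U) → 3
  γ[f; SUM(d)→a]((S ⋈[c=f] U)) → 3
  T → 5
  (γ[f; SUM(d)→a]((S ⋈[c=f] U)) ⋈[f=g] T) → 2

== RESULT ==
f | a | z | g
5 | 6 | t | 5
7 | 4 | s | 7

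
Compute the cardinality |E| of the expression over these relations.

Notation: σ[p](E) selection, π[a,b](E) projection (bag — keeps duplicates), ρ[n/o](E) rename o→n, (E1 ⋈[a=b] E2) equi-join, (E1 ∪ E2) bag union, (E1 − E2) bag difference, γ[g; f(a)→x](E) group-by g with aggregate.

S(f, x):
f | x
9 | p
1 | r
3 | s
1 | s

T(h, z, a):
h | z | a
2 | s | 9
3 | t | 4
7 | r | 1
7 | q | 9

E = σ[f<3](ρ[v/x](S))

Subexpression sizes:
  S → 4
  ρ[v/x](S) → 4
  σ[f<3](ρ[v/x](S)) → 2

|E| = 2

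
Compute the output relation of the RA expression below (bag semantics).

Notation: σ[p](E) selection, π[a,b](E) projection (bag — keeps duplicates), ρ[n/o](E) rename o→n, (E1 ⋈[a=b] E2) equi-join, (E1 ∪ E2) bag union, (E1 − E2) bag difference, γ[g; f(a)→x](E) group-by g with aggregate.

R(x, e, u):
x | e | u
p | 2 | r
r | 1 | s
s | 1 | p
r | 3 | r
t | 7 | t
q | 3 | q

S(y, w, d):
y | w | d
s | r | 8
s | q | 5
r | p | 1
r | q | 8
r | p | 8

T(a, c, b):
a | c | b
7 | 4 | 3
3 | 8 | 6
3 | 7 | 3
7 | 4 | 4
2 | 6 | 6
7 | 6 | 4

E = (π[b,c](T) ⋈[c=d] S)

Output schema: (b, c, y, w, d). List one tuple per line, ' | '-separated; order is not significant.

Subexpression sizes:
  T → 6
  π[b,c](T) → 6
  S → 5
  (π[b,c](T) ⋈[c=d] S) → 3

== RESULT ==
b | c | y | w | d
6 | 8 | r | p | 8
6 | 8 | r | q | 8
6 | 8 | s | r | 8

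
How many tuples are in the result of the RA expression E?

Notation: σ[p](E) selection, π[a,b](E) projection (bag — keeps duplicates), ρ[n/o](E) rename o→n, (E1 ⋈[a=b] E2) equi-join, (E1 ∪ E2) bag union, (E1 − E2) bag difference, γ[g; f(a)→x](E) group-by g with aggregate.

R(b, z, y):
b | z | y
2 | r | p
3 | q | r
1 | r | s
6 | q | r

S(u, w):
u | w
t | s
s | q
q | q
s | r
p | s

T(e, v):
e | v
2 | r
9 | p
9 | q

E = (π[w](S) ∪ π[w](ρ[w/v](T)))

Row counts bottom-up:
  S → 5
  π[w](S) → 5
  T → 3
  ρ[w/v](T) → 3
  π[w](ρ[w/v](T)) → 3
  (π[w](S) ∪ π[w](ρ[w/v](T))) → 8

|E| = 8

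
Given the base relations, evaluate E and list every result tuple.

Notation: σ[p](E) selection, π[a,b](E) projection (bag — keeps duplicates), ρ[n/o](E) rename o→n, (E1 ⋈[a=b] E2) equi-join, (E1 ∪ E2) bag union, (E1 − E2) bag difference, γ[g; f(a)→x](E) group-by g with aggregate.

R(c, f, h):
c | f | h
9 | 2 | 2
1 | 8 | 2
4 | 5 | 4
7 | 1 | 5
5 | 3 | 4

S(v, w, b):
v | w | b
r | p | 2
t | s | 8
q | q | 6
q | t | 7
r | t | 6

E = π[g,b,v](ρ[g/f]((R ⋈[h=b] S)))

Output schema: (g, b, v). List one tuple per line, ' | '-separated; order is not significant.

Stepwise |·|:
  R → 5
  S → 5
  (R ⋈[h=b] S) → 2
  ρ[g/f]((R ⋈[h=b] S)) → 2
  π[g,b,v](ρ[g/f]((R ⋈[h=b] S))) → 2

== RESULT ==
g | b | v
2 | 2 | r
8 | 2 | r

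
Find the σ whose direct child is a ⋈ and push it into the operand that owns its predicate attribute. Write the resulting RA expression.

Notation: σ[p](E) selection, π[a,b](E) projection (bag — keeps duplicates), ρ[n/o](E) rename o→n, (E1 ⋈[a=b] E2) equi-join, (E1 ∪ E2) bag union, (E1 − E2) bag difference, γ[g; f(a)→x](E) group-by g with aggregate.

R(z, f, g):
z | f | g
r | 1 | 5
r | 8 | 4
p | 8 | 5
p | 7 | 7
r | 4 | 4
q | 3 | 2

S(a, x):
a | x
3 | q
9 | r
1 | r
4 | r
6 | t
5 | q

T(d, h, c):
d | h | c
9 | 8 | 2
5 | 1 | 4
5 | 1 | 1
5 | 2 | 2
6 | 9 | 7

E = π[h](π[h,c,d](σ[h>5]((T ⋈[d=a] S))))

σ filters on h, owned by the left side.
E' = π[h](π[h,c,d]((σ[h>5](T) ⋈[d=a] S)))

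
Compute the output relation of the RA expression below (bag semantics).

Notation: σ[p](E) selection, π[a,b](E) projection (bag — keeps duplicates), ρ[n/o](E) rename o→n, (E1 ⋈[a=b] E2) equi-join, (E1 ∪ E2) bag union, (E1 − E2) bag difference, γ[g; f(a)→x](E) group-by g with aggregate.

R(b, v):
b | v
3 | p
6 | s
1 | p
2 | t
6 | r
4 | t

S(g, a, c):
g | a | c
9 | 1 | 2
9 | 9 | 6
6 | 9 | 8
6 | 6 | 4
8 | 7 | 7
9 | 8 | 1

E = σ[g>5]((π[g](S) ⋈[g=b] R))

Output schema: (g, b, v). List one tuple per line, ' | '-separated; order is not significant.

Per-node cardinality:
  S → 6
  π[g](S) → 6
  R → 6
  (π[g](S) ⋈[g=b] R) → 4
  σ[g>5]((π[g](S) ⋈[g=b] R)) → 4

== RESULT ==
g | b | v
6 | 6 | r
6 | 6 | r
6 | 6 | s
6 | 6 | s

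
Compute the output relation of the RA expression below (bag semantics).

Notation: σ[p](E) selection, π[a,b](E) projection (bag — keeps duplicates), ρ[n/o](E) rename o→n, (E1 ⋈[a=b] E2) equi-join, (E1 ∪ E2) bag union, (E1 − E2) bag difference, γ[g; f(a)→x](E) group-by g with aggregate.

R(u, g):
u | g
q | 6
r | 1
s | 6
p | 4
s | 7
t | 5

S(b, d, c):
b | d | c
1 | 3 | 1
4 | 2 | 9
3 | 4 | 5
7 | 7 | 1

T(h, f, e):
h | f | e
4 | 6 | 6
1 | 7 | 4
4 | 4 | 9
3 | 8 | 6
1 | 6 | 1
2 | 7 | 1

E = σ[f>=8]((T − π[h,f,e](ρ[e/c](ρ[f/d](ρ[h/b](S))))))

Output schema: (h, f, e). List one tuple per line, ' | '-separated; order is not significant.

Subexpression sizes:
  T → 6
  S → 4
  ρ[h/b](S) → 4
  ρ[f/d](ρ[h/b](S)) → 4
  ρ[e/c](ρ[f/d](ρ[h/b](S))) → 4
  π[h,f,e](ρ[e/c](ρ[f/d](ρ[h/b](S)))) → 4
  (T − π[h,f,e](ρ[e/c](ρ[f/d](ρ[h/b](S))))) → 6
  σ[f>=8]((T − π[h,f,e](ρ[e/c](ρ[f/d](ρ[h/b](S)))))) → 1

== RESULT ==
h | f | e
3 | 8 | 6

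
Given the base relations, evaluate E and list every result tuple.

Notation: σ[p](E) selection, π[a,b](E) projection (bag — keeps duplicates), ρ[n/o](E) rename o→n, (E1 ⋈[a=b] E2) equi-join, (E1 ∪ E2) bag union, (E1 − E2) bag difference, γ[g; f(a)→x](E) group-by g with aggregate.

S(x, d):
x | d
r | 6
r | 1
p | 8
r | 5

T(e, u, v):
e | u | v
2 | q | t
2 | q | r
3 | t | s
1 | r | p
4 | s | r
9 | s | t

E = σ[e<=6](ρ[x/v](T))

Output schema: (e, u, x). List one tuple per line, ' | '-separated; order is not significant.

Row counts bottom-up:
  T → 6
  ρ[x/v](T) → 6
  σ[e<=6](ρ[x/v](T)) → 5

== RESULT ==
e | u | x
1 | r | p
2 | q | r
2 | q | t
3 | t | s
4 | s | r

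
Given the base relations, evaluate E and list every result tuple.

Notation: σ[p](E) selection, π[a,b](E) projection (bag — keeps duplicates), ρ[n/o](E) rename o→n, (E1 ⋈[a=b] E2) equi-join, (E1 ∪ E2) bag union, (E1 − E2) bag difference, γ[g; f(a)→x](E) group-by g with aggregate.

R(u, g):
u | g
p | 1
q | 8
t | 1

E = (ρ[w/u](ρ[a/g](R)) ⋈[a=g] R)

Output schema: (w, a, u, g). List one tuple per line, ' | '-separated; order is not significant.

Stepwise |·|:
  R → 3
  ρ[a/g](R) → 3
  ρ[w/u](ρ[a/g](R)) → 3
  R → 3
  (ρ[w/u](ρ[a/g](R)) ⋈[a=g] R) → 5

== RESULT ==
w | a | u | g
p | 1 | p | 1
p | 1 | t | 1
q | 8 | q | 8
t | 1 | p | 1
t | 1 | t | 1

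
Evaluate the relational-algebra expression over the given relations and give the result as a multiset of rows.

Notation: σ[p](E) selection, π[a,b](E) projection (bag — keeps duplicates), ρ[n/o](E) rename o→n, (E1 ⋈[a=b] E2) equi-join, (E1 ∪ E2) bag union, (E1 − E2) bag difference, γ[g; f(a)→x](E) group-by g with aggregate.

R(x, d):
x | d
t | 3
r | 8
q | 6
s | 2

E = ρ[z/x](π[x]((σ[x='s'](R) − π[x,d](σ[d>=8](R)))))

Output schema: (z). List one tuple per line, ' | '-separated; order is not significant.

Per-node cardinality:
  R → 4
  σ[x='s'](R) → 1
  R → 4
  σ[d>=8](R) → 1
  π[x,d](σ[d>=8](R)) → 1
  (σ[x='s'](R) − π[x,d](σ[d>=8](R))) → 1
  π[x]((σ[x='s'](R) − π[x,d](σ[d>=8](R)))) → 1
  ρ[z/x](π[x]((σ[x='s'](R) − π[x,d](σ[d>=8](R))))) → 1

== RESULT ==
z
s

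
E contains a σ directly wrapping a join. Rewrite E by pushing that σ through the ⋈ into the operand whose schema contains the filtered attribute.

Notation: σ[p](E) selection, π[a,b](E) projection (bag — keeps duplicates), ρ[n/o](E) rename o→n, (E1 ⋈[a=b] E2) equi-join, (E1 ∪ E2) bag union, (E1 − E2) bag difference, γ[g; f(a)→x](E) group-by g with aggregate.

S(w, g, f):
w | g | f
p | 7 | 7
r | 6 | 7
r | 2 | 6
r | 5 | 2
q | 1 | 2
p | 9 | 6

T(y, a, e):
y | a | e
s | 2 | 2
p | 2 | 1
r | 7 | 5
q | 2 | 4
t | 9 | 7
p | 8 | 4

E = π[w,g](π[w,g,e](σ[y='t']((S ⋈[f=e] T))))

σ filters on y, owned by the right side.
E' = π[w,g](π[w,g,e]((S ⋈[f=e] σ[y='t'](T))))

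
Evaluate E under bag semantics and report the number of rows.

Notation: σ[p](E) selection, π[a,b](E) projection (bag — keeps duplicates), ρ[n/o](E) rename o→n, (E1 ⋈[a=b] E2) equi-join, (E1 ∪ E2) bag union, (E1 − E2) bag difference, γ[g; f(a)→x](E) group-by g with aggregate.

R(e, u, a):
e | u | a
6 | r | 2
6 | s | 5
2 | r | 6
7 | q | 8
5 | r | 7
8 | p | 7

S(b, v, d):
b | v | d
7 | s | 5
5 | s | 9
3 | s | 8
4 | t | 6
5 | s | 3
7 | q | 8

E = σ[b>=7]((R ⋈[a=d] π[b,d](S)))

Subexpression sizes:
  R → 6
  S → 6
  π[b,d](S) → 6
  (R ⋈[a=d] π[b,d](S)) → 4
  σ[b>=7]((R ⋈[a=d] π[b,d](S))) → 2

|E| = 2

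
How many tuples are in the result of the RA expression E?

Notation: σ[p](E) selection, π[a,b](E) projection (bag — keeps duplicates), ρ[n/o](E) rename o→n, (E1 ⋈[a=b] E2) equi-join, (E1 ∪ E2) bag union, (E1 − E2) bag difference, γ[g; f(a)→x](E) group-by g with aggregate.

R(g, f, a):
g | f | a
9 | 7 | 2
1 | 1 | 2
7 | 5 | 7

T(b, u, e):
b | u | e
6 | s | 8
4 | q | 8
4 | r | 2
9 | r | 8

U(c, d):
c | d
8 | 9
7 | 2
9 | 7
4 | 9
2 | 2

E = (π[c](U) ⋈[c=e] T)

Stepwise |·|:
  U → 5
  π[c](U) → 5
  T → 4
  (π[c](U) ⋈[c=e] T) → 4

|E| = 4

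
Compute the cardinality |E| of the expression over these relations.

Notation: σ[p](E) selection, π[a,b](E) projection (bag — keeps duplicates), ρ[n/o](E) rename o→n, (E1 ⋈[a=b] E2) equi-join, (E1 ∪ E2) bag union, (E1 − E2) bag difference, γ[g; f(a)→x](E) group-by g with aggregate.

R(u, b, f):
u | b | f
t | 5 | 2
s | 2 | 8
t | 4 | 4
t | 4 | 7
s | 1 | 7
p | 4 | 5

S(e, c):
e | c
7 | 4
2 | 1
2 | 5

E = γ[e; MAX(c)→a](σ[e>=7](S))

Per-node cardinality:
  S → 3
  σ[e>=7](S) → 1
  γ[e; MAX(c)→a](σ[e>=7](S)) → 1

|E| = 1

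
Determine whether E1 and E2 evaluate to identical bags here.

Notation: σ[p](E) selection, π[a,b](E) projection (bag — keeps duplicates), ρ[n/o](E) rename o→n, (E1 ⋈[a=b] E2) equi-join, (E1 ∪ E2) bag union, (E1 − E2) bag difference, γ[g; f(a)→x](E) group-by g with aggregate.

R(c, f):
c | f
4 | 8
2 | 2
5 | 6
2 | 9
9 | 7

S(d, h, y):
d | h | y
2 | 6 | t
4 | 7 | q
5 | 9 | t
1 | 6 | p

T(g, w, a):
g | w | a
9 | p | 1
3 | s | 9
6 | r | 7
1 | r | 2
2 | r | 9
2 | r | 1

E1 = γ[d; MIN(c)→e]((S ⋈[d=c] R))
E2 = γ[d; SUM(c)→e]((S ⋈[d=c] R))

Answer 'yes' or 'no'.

E1 subexpression sizes:
  S → 4
  R → 5
  (S ⋈[d=c] R) → 4
  γ[d; MIN(c)→e]((S ⋈[d=c] R)) → 3
E2 subexpression sizes:
  S → 4
  R → 5
  (S ⋈[d=c] R) → 4
  γ[d; SUM(c)→e]((S ⋈[d=c] R)) → 3

E1 result:
d | e
2 | 2
4 | 4
5 | 5
E2 result:
d | e
2 | 4
4 | 4
5 | 5
Witness: (2, 4) appears 0× in E1 but 1× in E2.

no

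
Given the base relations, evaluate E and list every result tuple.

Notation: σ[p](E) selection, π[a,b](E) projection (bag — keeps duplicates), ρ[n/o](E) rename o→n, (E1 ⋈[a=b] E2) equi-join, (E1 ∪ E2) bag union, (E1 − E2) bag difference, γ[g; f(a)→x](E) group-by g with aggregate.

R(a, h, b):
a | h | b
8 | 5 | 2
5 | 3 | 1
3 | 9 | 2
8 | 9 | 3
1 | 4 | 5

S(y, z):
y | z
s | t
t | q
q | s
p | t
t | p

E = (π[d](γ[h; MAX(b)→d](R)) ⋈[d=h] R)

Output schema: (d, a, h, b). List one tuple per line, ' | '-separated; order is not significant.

Row counts bottom-up:
  R → 5
  γ[h; MAX(b)→d](R) → 4
  π[d](γ[h; MAX(b)→d](R)) → 4
  R → 5
  (π[d](γ[h; MAX(b)→d](R)) ⋈[d=h] R) → 2

== RESULT ==
d | a | h | b
3 | 5 | 3 | 1
5 | 8 | 5 | 2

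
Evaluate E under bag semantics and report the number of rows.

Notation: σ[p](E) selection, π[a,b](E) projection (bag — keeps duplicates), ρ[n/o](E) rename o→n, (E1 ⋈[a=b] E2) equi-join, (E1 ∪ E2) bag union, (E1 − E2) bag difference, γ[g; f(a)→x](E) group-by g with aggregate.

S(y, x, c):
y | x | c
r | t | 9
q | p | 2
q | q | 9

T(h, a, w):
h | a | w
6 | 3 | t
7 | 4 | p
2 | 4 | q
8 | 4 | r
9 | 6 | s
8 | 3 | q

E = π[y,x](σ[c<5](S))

Stepwise |·|:
  S → 3
  σ[c<5](S) → 1
  π[y,x](σ[c<5](S)) → 1

|E| = 1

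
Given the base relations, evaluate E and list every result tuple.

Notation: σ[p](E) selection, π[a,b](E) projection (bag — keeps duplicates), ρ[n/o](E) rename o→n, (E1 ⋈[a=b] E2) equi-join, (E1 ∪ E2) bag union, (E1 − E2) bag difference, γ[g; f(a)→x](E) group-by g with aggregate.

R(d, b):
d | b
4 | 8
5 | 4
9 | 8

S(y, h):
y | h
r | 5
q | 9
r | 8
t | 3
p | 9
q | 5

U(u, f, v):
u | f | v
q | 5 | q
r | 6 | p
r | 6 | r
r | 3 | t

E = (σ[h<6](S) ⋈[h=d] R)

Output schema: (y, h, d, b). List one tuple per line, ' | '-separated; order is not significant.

Row counts bottom-up:
  S → 6
  σ[h<6](S) → 3
  R → 3
  (σ[h<6](S) ⋈[h=d] R) → 2

== RESULT ==
y | h | d | b
q | 5 | 5 | 4
r | 5 | 5 | 4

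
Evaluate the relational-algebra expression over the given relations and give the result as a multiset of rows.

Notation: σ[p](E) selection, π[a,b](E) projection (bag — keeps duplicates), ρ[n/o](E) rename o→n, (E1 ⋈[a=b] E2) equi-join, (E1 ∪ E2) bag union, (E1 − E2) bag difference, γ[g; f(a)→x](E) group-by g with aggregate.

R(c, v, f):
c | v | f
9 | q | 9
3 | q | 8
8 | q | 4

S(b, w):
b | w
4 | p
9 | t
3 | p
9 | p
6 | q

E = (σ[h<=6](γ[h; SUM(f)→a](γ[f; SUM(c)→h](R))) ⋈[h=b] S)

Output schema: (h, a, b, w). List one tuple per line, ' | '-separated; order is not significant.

Stepwise |·|:
  R → 3
  γ[f; SUM(c)→h](R) → 3
  γ[h; SUM(f)→a](γ[f; SUM(c)→h](R)) → 3
  σ[h<=6](γ[h; SUM(f)→a](γ[f; SUM(c)→h](R))) → 1
  S → 5
  (σ[h<=6](γ[h; SUM(f)→a](γ[f; SUM(c)→h](R))) ⋈[h=b] S) → 1

== RESULT ==
h | a | b | w
3 | 8 | 3 | p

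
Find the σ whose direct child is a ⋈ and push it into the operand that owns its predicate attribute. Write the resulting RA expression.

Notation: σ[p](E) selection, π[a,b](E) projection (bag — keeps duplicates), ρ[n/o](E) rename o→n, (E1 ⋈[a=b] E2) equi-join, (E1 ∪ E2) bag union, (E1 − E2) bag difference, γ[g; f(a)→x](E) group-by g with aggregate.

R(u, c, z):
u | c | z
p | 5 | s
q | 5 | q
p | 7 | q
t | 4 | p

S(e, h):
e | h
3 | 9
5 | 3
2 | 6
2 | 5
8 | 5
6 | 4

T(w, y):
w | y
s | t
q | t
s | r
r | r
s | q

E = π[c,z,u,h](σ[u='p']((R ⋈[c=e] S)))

σ filters on u, owned by the left side.
E' = π[c,z,u,h]((σ[u='p'](R) ⋈[c=e] S))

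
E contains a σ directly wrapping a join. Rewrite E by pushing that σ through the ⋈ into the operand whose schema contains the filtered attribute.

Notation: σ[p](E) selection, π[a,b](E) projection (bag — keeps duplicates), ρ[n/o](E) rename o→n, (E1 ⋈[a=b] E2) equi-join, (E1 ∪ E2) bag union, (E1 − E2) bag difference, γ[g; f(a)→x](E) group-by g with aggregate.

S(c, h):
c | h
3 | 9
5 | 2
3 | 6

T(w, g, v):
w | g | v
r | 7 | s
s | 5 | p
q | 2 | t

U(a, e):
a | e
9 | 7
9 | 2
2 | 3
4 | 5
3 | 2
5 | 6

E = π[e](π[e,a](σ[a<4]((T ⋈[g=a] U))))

σ filters on a, owned by the right side.
E' = π[e](π[e,a]((T ⋈[g=a] σ[a<4](U))))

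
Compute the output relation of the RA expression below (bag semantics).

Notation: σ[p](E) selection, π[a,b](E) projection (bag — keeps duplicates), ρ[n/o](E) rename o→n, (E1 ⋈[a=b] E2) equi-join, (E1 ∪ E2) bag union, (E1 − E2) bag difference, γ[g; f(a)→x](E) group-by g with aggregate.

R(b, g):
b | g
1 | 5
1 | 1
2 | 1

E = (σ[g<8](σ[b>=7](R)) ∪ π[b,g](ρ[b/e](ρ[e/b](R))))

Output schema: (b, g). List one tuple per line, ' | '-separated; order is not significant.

Per-node cardinality:
  R → 3
  σ[b>=7](R) → 0
  σ[g<8](σ[b>=7](R)) → 0
  R → 3
  ρ[e/b](R) → 3
  ρ[b/e](ρ[e/b](R)) → 3
  π[b,g](ρ[b/e](ρ[e/b](R))) → 3
  (σ[g<8](σ[b>=7](R)) ∪ π[b,g](ρ[b/e](ρ[e/b](R)))) → 3

== RESULT ==
b | g
1 | 1
1 | 5
2 | 1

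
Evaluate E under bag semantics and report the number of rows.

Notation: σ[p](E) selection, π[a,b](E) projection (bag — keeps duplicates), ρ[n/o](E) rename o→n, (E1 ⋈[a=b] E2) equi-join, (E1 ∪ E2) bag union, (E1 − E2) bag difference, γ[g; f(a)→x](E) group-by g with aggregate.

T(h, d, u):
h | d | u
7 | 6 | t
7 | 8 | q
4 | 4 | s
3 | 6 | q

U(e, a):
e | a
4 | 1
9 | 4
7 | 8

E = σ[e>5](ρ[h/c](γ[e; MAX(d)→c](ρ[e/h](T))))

Row counts bottom-up:
  T → 4
  ρ[e/h](T) → 4
  γ[e; MAX(d)→c](ρ[e/h](T)) → 3
  ρ[h/c](γ[e; MAX(d)→c](ρ[e/h](T))) → 3
  σ[e>5](ρ[h/c](γ[e; MAX(d)→c](ρ[e/h](T)))) → 1

|E| = 1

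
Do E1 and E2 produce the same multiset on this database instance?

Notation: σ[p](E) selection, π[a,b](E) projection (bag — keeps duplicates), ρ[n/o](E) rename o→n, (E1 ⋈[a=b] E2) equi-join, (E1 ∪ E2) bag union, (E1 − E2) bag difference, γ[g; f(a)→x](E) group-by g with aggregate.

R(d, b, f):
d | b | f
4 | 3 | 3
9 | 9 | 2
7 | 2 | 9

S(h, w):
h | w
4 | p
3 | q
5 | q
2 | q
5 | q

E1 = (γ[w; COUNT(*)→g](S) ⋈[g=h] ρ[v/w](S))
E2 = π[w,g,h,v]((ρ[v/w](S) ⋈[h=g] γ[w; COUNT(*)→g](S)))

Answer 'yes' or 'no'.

E1 stepwise |·|:
  S → 5
  γ[w; COUNT(*)→g](S) → 2
  S → 5
  ρ[v/w](S) → 5
  (γ[w; COUNT(*)→g](S) ⋈[g=h] ρ[v/w](S)) → 1
E2 stepwise |·|:
  S → 5
  ρ[v/w](S) → 5
  S → 5
  γ[w; COUNT(*)→g](S) → 2
  (ρ[v/w](S) ⋈[h=g] γ[w; COUNT(*)→g](S)) → 1
  π[w,g,h,v]((ρ[v/w](S) ⋈[h=g] γ[w; COUNT(*)→g](S))) → 1

E1 and E2 produce the same multiset:
w | g | h | v
q | 4 | 4 | p

yes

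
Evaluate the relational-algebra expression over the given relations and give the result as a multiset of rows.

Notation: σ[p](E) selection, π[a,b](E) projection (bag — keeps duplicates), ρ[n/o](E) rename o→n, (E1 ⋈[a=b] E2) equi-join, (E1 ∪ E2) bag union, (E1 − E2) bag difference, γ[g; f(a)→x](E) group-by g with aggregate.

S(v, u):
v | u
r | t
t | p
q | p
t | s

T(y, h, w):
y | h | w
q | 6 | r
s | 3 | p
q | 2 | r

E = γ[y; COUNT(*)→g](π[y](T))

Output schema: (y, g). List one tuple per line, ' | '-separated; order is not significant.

Subexpression sizes:
  T → 3
  π[y](T) → 3
  γ[y; COUNT(*)→g](π[y](T)) → 2

== RESULT ==
y | g
q | 2
s | 1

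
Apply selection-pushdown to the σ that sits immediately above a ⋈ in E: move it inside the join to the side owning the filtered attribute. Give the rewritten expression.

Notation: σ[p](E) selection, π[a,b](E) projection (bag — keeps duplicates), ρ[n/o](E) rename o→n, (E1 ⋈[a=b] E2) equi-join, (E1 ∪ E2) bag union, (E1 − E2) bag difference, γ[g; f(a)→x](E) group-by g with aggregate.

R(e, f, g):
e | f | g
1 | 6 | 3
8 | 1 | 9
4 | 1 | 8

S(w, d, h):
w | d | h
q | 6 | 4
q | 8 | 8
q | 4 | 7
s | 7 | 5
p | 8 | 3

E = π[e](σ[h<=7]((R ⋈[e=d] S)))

σ filters on h, owned by the right side.
E' = π[e]((R ⋈[e=d] σ[h<=7](S)))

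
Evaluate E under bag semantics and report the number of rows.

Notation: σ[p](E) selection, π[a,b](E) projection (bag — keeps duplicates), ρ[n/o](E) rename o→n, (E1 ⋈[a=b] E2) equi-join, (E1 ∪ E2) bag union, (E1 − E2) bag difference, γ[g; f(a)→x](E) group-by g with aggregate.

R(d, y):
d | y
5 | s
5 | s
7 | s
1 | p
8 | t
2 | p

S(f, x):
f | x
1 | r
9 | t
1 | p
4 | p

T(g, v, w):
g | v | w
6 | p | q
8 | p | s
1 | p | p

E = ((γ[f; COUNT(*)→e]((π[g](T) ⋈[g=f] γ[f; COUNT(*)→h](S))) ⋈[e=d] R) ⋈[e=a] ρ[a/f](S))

Stepwise |·|:
  T → 3
  π[g](T) → 3
  S → 4
  γ[f; COUNT(*)→h](S) → 3
  (π[g](T) ⋈[g=f] γ[f; COUNT(*)→h](S)) → 1
  γ[f; COUNT(*)→e]((π[g](T) ⋈[g=f] γ[f; COUNT(*)→h](S))) → 1
  R → 6
  (γ[f; COUNT(*)→e]((π[g](T) ⋈[g=f] γ[f; COUNT(*)→h](S))) ⋈[e=d] R) → 1
  S → 4
  ρ[a/f](S) → 4
  ((γ[f; COUNT(*)→e]((π[g](T) ⋈[g=f] γ[f; COUNT(*)→h](S))) ⋈[e=d] R) ⋈[e=a] ρ[a/f](S)) → 2

|E| = 2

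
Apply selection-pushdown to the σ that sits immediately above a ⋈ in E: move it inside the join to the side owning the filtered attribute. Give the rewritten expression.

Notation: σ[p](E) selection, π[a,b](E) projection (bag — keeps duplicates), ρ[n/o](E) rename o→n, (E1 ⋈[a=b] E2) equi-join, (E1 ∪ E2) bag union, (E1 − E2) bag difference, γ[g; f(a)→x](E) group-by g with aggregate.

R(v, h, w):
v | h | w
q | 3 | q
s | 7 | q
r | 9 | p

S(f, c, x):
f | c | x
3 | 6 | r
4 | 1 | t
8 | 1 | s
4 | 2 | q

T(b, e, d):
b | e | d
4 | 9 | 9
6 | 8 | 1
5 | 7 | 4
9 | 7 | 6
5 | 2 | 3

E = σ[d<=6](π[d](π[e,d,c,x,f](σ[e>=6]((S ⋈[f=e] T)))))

σ filters on e, owned by the right side.
E' = σ[d<=6](π[d](π[e,d,c,x,f]((S ⋈[f=e] σ[e>=6](T)))))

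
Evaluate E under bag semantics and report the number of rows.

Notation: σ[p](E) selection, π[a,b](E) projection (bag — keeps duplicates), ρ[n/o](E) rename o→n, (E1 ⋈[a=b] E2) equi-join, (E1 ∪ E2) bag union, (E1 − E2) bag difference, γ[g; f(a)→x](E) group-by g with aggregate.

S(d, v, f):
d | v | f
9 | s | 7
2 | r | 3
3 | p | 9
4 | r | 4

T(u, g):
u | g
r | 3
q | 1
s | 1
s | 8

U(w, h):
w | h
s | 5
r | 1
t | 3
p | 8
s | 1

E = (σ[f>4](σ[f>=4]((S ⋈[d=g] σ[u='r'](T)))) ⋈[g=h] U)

Subexpression sizes:
  S → 4
  T → 4
  σ[u='r'](T) → 1
  (S ⋈[d=g] σ[u='r'](T)) → 1
  σ[f>=4]((S ⋈[d=g] σ[u='r'](T))) → 1
  σ[f>4](σ[f>=4]((S ⋈[d=g] σ[u='r'](T)))) → 1
  U → 5
  (σ[f>4](σ[f>=4]((S ⋈[d=g] σ[u='r'](T)))) ⋈[g=h] U) → 1

|E| = 1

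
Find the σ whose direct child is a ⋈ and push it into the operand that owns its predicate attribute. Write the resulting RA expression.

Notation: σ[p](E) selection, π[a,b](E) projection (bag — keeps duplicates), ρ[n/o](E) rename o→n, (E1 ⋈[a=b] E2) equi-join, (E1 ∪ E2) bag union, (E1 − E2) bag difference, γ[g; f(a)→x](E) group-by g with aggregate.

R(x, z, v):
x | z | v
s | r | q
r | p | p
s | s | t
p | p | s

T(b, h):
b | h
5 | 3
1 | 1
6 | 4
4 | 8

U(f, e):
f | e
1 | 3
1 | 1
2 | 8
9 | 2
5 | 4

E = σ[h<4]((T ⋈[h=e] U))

σ filters on h, owned by the left side.
E' = (σ[h<4](T) ⋈[h=e] U)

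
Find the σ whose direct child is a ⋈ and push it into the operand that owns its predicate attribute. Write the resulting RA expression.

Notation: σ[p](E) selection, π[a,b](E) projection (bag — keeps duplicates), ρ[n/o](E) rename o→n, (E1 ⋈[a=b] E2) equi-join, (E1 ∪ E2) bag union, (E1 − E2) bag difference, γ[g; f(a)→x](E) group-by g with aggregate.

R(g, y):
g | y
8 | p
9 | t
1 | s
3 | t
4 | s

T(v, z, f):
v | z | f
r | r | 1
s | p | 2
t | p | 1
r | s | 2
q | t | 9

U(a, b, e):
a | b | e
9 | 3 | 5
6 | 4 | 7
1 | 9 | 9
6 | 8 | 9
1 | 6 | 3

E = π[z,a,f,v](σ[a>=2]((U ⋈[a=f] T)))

σ filters on a, owned by the left side.
E' = π[z,a,f,v]((σ[a>=2](U) ⋈[a=f] T))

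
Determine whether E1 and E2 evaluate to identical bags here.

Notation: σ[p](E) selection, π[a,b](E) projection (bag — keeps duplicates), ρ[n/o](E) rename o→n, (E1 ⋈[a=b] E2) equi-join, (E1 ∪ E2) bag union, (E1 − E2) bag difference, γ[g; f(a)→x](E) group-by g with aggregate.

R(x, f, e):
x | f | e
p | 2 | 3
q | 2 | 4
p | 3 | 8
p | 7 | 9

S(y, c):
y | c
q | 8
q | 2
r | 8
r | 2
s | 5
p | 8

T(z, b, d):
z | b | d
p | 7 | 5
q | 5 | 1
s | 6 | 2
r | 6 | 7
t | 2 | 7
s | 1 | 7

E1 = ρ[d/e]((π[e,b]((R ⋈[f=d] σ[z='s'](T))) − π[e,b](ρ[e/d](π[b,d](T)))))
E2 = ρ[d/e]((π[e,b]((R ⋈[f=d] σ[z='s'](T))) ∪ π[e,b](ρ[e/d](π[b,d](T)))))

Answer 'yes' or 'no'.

E1 subexpression sizes:
  R → 4
  T → 6
  σ[z='s'](T) → 2
  (R ⋈[f=d] σ[z='s'](T)) → 3
  π[e,b]((R ⋈[f=d] σ[z='s'](T))) → 3
  T → 6
  π[b,d](T) → 6
  ρ[e/d](π[b,d](T)) → 6
  π[e,b](ρ[e/d](π[b,d](T))) → 6
  (π[e,b]((R ⋈[f=d] σ[z='s'](T))) − π[e,b](ρ[e/d](π[b,d](T)))) → 3
  ρ[d/e]((π[e,b]((R ⋈[f=d] σ[z='s'](T))) − π[e,b](ρ[e/d](π[b,d](T))))) → 3
E2 subexpression sizes:
  R → 4
  T → 6
  σ[z='s'](T) → 2
  (R ⋈[f=d] σ[z='s'](T)) → 3
  π[e,b]((R ⋈[f=d] σ[z='s'](T))) → 3
  T → 6
  π[b,d](T) → 6
  ρ[e/d](π[b,d](T)) → 6
  π[e,b](ρ[e/d](π[b,d](T))) → 6
  (π[e,b]((R ⋈[f=d] σ[z='s'](T))) ∪ π[e,b](ρ[e/d](π[b,d](T)))) → 9
  ρ[d/e]((π[e,b]((R ⋈[f=d] σ[z='s'](T))) ∪ π[e,b](ρ[e/d](π[b,d](T))))) → 9

E1 result:
d | b
3 | 6
4 | 6
9 | 1
E2 result:
d | b
1 | 5
2 | 6
3 | 6
4 | 6
5 | 7
7 | 1
7 | 2
7 | 6
9 | 1
Witness: (7, 1) appears 0× in E1 but 1× in E2.

no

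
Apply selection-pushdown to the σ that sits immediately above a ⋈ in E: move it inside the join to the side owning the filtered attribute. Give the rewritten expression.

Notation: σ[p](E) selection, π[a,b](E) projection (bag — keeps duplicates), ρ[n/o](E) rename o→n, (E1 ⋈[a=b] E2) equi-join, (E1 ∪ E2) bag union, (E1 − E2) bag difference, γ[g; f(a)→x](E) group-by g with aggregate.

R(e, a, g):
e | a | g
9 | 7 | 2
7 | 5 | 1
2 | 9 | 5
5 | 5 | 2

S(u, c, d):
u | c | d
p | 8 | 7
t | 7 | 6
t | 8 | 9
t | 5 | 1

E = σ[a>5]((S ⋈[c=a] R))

σ filters on a, owned by the right side.
E' = (S ⋈[c=a] σ[a>5](R))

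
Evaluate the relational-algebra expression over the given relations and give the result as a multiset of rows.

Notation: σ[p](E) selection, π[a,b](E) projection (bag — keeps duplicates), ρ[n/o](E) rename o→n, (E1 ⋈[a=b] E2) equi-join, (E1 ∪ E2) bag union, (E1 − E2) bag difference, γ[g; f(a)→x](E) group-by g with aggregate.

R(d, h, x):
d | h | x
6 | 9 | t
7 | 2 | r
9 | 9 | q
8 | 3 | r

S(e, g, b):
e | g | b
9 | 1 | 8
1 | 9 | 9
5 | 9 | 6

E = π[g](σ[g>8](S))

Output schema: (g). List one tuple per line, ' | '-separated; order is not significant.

Subexpression sizes:
  S → 3
  σ[g>8](S) → 2
  π[g](σ[g>8](S)) → 2

== RESULT ==
g
9
9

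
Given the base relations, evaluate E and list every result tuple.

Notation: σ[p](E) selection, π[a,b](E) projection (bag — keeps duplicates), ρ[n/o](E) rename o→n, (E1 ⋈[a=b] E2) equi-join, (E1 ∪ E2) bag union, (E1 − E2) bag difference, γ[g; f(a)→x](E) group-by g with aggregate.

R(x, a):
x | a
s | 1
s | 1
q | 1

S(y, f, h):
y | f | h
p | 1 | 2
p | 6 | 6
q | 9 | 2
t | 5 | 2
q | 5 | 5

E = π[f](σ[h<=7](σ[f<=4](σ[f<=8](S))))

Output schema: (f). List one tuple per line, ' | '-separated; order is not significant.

Per-node cardinality:
  S → 5
  σ[f<=8](S) → 4
  σ[f<=4](σ[f<=8](S)) → 1
  σ[h<=7](σ[f<=4](σ[f<=8](S))) → 1
  π[f](σ[h<=7](σ[f<=4](σ[f<=8](S)))) → 1

== RESULT ==
f
1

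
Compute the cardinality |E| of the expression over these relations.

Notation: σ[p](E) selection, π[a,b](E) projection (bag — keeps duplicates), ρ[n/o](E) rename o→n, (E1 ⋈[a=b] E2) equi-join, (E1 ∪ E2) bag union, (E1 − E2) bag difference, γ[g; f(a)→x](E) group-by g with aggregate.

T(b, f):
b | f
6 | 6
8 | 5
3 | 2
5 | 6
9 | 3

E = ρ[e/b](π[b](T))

Subexpression sizes:
  T → 5
  π[b](T) → 5
  ρ[e/b](π[b](T)) → 5

|E| = 5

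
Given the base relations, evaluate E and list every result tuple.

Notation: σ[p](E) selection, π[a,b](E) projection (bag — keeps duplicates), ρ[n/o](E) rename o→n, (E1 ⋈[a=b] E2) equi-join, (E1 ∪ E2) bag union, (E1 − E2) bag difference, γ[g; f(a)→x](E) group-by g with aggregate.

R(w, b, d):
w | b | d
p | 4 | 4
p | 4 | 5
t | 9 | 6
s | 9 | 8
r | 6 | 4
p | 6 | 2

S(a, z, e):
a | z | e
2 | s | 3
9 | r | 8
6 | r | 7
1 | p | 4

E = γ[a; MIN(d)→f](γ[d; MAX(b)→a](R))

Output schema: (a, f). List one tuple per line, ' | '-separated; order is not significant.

Row counts bottom-up:
  R → 6
  γ[d; MAX(b)→a](R) → 5
  γ[a; MIN(d)→f](γ[d; MAX(b)→a](R)) → 3

== RESULT ==
a | f
4 | 5
6 | 2
9 | 6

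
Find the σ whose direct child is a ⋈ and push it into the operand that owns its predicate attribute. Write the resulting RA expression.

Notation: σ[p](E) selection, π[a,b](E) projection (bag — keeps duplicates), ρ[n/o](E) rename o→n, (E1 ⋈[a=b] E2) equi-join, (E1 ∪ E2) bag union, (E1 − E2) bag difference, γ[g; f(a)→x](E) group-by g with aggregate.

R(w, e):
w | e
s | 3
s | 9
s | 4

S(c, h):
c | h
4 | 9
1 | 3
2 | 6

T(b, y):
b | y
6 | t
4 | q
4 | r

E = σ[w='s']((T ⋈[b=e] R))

σ filters on w, owned by the right side.
E' = (T ⋈[b=e] σ[w='s'](R))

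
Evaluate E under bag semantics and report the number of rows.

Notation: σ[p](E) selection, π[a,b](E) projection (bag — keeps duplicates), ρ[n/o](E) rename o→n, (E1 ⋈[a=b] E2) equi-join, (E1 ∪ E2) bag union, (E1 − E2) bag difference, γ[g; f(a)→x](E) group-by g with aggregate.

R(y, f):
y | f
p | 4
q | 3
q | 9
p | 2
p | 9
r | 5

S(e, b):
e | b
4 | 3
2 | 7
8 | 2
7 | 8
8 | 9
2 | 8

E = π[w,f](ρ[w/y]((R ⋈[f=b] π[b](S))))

Per-node cardinality:
  R → 6
  S → 6
  π[b](S) → 6
  (R ⋈[f=b] π[b](S)) → 4
  ρ[w/y]((R ⋈[f=b] π[b](S))) → 4
  π[w,f](ρ[w/y]((R ⋈[f=b] π[b](S)))) → 4

|E| = 4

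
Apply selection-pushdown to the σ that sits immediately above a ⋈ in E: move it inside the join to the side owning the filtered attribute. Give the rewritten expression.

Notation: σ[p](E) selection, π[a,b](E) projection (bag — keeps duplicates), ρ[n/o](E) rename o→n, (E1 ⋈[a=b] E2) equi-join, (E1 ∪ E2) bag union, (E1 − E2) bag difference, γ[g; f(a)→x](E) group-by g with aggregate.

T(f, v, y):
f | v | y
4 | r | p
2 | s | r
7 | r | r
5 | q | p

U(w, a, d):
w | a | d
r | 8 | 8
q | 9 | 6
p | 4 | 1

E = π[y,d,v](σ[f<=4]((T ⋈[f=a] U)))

σ filters on f, owned by the left side.
E' = π[y,d,v]((σ[f<=4](T) ⋈[f=a] U))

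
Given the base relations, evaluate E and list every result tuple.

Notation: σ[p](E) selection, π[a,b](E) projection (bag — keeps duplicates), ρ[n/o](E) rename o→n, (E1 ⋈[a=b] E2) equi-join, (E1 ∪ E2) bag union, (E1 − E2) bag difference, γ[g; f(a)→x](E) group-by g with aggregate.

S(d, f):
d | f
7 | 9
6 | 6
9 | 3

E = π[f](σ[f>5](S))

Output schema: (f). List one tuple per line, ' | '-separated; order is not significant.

Stepwise |·|:
  S → 3
  σ[f>5](S) → 2
  π[f](σ[f>5](S)) → 2

== RESULT ==
f
6
9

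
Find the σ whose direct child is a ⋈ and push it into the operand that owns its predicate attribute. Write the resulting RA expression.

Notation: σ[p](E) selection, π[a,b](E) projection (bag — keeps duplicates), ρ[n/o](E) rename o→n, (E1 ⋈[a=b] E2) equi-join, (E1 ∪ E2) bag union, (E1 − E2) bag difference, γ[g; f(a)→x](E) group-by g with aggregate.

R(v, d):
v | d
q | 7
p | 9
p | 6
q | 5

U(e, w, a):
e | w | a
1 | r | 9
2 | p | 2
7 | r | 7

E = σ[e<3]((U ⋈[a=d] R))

σ filters on e, owned by the left side.
E' = (σ[e<3](U) ⋈[a=d] R)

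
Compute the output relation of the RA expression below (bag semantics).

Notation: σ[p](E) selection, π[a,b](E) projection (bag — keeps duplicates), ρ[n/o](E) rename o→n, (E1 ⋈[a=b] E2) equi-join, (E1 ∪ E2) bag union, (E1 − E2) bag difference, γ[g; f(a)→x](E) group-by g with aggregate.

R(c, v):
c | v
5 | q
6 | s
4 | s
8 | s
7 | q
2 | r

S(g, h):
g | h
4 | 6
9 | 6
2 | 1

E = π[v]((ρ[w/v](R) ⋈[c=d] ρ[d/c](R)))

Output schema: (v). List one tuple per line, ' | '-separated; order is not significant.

Row counts bottom-up:
  R → 6
  ρ[w/v](R) → 6
  R → 6
  ρ[d/c](R) → 6
  (ρ[w/v](R) ⋈[c=d] ρ[d/c](R)) → 6
  π[v]((ρ[w/v](R) ⋈[c=d] ρ[d/c](R))) → 6

== RESULT ==
v
q
q
r
s
s
s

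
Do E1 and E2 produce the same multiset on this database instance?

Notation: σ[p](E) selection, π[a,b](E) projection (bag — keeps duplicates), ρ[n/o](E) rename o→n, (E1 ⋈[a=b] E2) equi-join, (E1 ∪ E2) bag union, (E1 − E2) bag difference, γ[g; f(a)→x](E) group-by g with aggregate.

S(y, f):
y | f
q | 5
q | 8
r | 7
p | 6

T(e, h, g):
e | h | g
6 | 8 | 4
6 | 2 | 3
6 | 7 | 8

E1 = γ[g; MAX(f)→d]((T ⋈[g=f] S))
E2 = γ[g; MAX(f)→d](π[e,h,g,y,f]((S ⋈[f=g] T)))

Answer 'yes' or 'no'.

E1 subexpression sizes:
  T → 3
  S → 4
  (T ⋈[g=f] S) → 1
  γ[g; MAX(f)→d]((T ⋈[g=f] S)) → 1
E2 subexpression sizes:
  S → 4
  T → 3
  (S ⋈[f=g] T) → 1
  π[e,h,g,y,f]((S ⋈[f=g] T)) → 1
  γ[g; MAX(f)→d](π[e,h,g,y,f]((S ⋈[f=g] T))) → 1

E1 and E2 produce the same multiset:
g | d
8 | 8

yes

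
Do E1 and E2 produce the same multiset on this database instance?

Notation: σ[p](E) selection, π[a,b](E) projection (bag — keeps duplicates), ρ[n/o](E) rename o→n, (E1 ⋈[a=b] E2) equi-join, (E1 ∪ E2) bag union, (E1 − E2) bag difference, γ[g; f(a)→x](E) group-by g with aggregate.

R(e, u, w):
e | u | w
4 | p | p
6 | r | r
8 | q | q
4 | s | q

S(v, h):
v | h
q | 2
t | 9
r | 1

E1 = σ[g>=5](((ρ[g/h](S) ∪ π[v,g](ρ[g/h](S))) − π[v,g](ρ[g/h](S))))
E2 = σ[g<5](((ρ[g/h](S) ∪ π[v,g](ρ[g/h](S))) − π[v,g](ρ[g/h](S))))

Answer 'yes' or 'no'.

E1 per-node cardinality:
  S → 3
  ρ[g/h](S) → 3
  S → 3
  ρ[g/h](S) → 3
  π[v,g](ρ[g/h](S)) → 3
  (ρ[g/h](S) ∪ π[v,g](ρ[g/h](S))) → 6
  S → 3
  ρ[g/h](S) → 3
  π[v,g](ρ[g/h](S)) → 3
  ((ρ[g/h](S) ∪ π[v,g](ρ[g/h](S))) − π[v,g](ρ[g/h](S))) → 3
  σ[g>=5](((ρ[g/h](S) ∪ π[v,g](ρ[g/h](S))) − π[v,g](ρ[g/h](S)))) → 1
E2 per-node cardinality:
  S → 3
  ρ[g/h](S) → 3
  S → 3
  ρ[g/h](S) → 3
  π[v,g](ρ[g/h](S)) → 3
  (ρ[g/h](S) ∪ π[v,g](ρ[g/h](S))) → 6
  S → 3
  ρ[g/h](S) → 3
  π[v,g](ρ[g/h](S)) → 3
  ((ρ[g/h](S) ∪ π[v,g](ρ[g/h](S))) − π[v,g](ρ[g/h](S))) → 3
  σ[g<5](((ρ[g/h](S) ∪ π[v,g](ρ[g/h](S))) − π[v,g](ρ[g/h](S)))) → 2

E1 result:
v | g
t | 9
E2 result:
v | g
q | 2
r | 1
Witness: ('r', 1) appears 0× in E1 but 1× in E2.

no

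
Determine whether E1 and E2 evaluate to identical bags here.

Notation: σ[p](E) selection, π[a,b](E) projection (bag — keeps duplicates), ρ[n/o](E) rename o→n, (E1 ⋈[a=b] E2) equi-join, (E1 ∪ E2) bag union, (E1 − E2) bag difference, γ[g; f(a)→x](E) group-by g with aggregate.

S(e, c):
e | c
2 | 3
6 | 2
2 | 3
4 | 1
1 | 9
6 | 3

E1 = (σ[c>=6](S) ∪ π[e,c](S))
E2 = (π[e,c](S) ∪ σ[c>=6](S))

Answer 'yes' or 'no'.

E1 row counts bottom-up:
  S → 6
  σ[c>=6](S) → 1
  S → 6
  π[e,c](S) → 6
  (σ[c>=6](S) ∪ π[e,c](S)) → 7
E2 row counts bottom-up:
  S → 6
  π[e,c](S) → 6
  S → 6
  σ[c>=6](S) → 1
  (π[e,c](S) ∪ σ[c>=6](S)) → 7

E1 and E2 produce the same multiset:
e | c
1 | 9
1 | 9
2 | 3
2 | 3
4 | 1
6 | 2
6 | 3

yes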